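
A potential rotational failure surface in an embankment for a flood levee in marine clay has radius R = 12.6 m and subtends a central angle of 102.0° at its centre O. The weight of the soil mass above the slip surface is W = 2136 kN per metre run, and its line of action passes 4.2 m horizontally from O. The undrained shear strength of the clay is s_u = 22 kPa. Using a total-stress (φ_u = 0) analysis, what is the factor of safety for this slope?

Taking moments about the centre O, the resisting moment is provided by the undrained shear strength acting along the arc:
Arc length L_a = R·θ = 12.6·(102.0°·π/180) = 12.6·1.7802 = 22.43 m
M_R = s_u·L_a·R = 22·22.43·12.6 = 6217.9 kN·m/m
M_D = W·d = 2136·4.2 = 8971.2 kN·m/m
FS = M_R / M_D = 6217.9 / 8971.2 = 0.693

FS = 0.69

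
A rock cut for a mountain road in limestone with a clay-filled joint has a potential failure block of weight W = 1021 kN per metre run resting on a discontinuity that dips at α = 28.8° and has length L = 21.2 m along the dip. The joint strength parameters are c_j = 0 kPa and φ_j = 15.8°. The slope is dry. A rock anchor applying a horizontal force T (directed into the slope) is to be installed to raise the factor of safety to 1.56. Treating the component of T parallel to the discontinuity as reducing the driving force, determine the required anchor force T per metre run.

Resolving forces along and normal to the sliding plane, with the horizontal anchor force T adding T·sinα to the effective normal force and T·cosα acting up the plane against the driving force:
FS = [c_jL + (W cosα + T sinα) tanφ_j] / [W sinα − T cosα]
Without the anchor: N' = 894.7 kN/m, driving T_d = 491.9 kN/m, resisting R = 0·21.2 + 894.7·tan15.8° = 253.2 kN/m, FS = 0.51.
Setting FS = 1.56 and solving for T:
1.56·(491.9 − T cos28.8°) = 253.2 + T sin28.8°·tan15.8°
T·(sin28.8°·tan15.8° + 1.56·cos28.8°) = 1.56·491.9 − 253.2
T·(0.4818·0.2830 + 1.56·0.8763) = 767.3 − 253.2 = 514.1
T·1.5034 = 514.1
T = 342.0 kN/m

T = 342 kN/m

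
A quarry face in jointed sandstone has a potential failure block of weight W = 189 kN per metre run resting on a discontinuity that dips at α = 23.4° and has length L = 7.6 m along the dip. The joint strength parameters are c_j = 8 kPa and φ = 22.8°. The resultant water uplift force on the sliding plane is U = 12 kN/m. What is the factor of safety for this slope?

Resolving the block weight along and normal to the plane and applying the Mohr–Coulomb strength on the joint:
N' = W cosα − U = 189·cos23.4° − 12 = 161.5 kN/m
Driving force T = W sinα = 189·sin23.4° = 75.1 kN/m
Resisting force R = c_j·L + N'·tanφ = 8·7.6 + 161.5·tan22.8° = 60.8 + 67.9 = 128.7 kN/m
FS = R / T = 128.7 / 75.1 = 1.714

FS = 1.71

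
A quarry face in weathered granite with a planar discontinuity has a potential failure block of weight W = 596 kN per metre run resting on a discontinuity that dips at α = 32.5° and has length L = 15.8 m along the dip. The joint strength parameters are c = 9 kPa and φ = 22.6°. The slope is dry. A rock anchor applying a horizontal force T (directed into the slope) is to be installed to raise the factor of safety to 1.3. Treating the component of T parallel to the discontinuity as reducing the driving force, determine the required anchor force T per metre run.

Resolving forces along and normal to the sliding plane, with the horizontal anchor force T adding T·sinα to the effective normal force and T·cosα acting up the plane against the driving force:
FS = [cL + (W cosα + T sinα) tanφ] / [W sinα − T cosα]
Without the anchor: N' = 502.7 kN/m, driving T_d = 320.2 kN/m, resisting R = 9·15.8 + 502.7·tan22.6° = 351.4 kN/m, FS = 1.10.
Setting FS = 1.3 and solving for T:
1.3·(320.2 − T cos32.5°) = 351.4 + T sin32.5°·tan22.6°
T·(sin32.5°·tan22.6° + 1.3·cos32.5°) = 1.3·320.2 − 351.4
T·(0.5373·0.4163 + 1.3·0.8434) = 416.3 − 351.4 = 64.9
T·1.3201 = 64.9
T = 49.1 kN/m

T = 49 kN/m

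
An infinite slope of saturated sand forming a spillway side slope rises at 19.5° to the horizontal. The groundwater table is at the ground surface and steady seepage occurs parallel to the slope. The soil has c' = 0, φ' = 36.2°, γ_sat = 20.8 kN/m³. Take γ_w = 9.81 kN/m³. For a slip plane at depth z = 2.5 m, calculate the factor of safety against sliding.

With seepage parallel to the slope and the water table at the surface, the effective normal stress on the slip plane uses the buoyant unit weight γ' = γ_sat − γ_w while the driving shear stress uses γ_sat:
FS = [c' + γ' z cos²β tanφ'] / [γ_sat z sinβ cosβ]
(For c' = 0 this reduces to FS = (γ'/γ_sat)·tanφ'/tanβ.)
γ' = 20.8 − 9.81 = 10.99 kN/m³
Numerator = 0.0 + 10.99·2.5·cos²19.5°·tan36.2° = 0.0 + 10.99·2.5·0.8886·0.7319 = 17.868 kPa
Denominator = 20.8·2.5·sin19.5°·cos19.5° = 20.8·2.5·0.3338·0.9426 = 16.362 kPa
FS = 17.868 / 16.362 = 1.092

FS = 1.09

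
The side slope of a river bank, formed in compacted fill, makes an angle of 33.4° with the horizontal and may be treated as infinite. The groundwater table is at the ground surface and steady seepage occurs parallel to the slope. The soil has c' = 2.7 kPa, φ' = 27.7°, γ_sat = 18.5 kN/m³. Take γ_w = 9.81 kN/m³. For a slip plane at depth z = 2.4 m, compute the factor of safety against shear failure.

With seepage parallel to the slope and the water table at the surface, the effective normal stress on the slip plane uses the buoyant unit weight γ' = γ_sat − γ_w while the driving shear stress uses γ_sat:
FS = [c' + γ' z cos²β tanφ'] / [γ_sat z sinβ cosβ]
γ' = 18.5 − 9.81 = 8.69 kN/m³
Numerator = 2.7 + 8.69·2.4·cos²33.4°·tan27.7° = 2.7 + 8.69·2.4·0.6970·0.5250 = 10.332 kPa
Denominator = 18.5·2.4·sin33.4°·cos33.4° = 18.5·2.4·0.5505·0.8348 = 20.405 kPa
FS = 10.332 / 20.405 = 0.506

FS = 0.51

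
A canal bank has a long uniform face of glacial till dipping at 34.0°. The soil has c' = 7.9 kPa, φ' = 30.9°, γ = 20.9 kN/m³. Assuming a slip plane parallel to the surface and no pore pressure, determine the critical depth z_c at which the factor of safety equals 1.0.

z_c = 7.23 m

Setting FS = 1.00 in FS = [c' + γz cos²β tanφ'] / [γz sinβ cosβ] and solving for z:
z = c' / [γ cosβ (FS·sinβ − cosβ·tanφ')]
  = 7.9 / [20.9·cos34.0°·(1.00·sin34.0° − cos34.0°·tan30.9°)]
  = 7.9 / [20.9·0.8290·(1.00·0.5592 − 0.8290·0.5985)]
  = 7.9 / 1.0920 = 7.234 m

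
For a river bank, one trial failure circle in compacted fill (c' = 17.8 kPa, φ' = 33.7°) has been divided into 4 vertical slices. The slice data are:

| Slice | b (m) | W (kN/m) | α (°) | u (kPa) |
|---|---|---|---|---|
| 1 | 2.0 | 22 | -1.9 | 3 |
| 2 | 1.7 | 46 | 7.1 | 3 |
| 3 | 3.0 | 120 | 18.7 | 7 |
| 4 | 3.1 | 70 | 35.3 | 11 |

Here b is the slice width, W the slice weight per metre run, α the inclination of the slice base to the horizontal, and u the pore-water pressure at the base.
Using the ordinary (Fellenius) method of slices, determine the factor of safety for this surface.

FS = 3.56

Ordinary method of slices: FS = Σ[c'·Δl_i + (W_i cosα_i − u_i·Δl_i)·tanφ'] / Σ W_i sinα_i, with Δl_i = b_i / cosα_i.
Slice 1: Δl = 2.0/cos(-1.9°) = 2.001 m; N'_1 = 22·cos(-1.9°) − 3·2.001 = 16.0; c'Δl = 35.62; W sinα = -0.7
Slice 2: Δl = 1.7/cos7.1° = 1.713 m; N'_2 = 46·cos7.1° − 3·1.713 = 40.5; c'Δl = 30.49; W sinα = 5.7
Slice 3: Δl = 3.0/cos18.7° = 3.167 m; N'_3 = 120·cos18.7° − 7·3.167 = 91.5; c'Δl = 56.38; W sinα = 38.5
Slice 4: Δl = 3.1/cos35.3° = 3.798 m; N'_4 = 70·cos35.3° − 11·3.798 = 15.3; c'Δl = 67.61; W sinα = 40.5
Σc'Δl = 190.1 kN/m; ΣN' = 163.3 kN/m; ΣW sinα = 83.9 kN/m
Resisting = 190.1 + 163.3·tan33.7° = 190.1 + 108.9 = 299.0 kN/m
FS = 299.0 / 83.9 = 3.565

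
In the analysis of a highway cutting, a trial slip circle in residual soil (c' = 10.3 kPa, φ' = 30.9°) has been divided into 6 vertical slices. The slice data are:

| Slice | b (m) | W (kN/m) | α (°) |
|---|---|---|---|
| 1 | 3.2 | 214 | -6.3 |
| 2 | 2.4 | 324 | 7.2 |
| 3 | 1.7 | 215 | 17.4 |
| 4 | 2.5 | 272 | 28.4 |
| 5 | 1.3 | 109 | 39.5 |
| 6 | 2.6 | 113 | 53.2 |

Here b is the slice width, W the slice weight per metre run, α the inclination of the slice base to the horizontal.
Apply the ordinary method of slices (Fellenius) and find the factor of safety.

FS = 2.28

Ordinary method of slices: FS = Σ[c'·Δl_i + (W_i cosα_i)·tanφ'] / Σ W_i sinα_i, with Δl_i = b_i / cosα_i.
Slice 1: Δl = 3.2/cos(-6.3°) = 3.219 m; N'_1 = 214·cos(-6.3°) = 212.7; c'Δl = 33.16; W sinα = -23.5
Slice 2: Δl = 2.4/cos7.2° = 2.419 m; N'_2 = 324·cos7.2° = 321.4; c'Δl = 24.92; W sinα = 40.6
Slice 3: Δl = 1.7/cos17.4° = 1.782 m; N'_3 = 215·cos17.4° = 205.2; c'Δl = 18.35; W sinα = 64.3
Slice 4: Δl = 2.5/cos28.4° = 2.842 m; N'_4 = 272·cos28.4° = 239.3; c'Δl = 29.27; W sinα = 129.4
Slice 5: Δl = 1.3/cos39.5° = 1.685 m; N'_5 = 109·cos39.5° = 84.1; c'Δl = 17.35; W sinα = 69.3
Slice 6: Δl = 2.6/cos53.2° = 4.340 m; N'_6 = 113·cos53.2° = 67.7; c'Δl = 44.71; W sinα = 90.5
Σc'Δl = 167.8 kN/m; ΣN' = 1130.4 kN/m; ΣW sinα = 370.6 kN/m
Resisting = 167.8 + 1130.4·tan30.9° = 167.8 + 676.5 = 844.3 kN/m
FS = 844.3 / 370.6 = 2.278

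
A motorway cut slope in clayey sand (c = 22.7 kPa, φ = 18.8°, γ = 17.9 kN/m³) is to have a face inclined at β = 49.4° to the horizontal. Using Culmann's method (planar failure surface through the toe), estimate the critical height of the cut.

H_c = 26.18 m

Culmann's analysis gives the critical failure plane at α_cr = (β + φ)/2 = (49.4 + 18.8)/2 = 34.1°, and the critical height
H_c = (4c/γ) · sinβ cosφ / [1 − cos(β − φ)]
    = (4·22.7/17.9) · sin49.4°·cos18.8° / [1 − cos(30.6°)]
    = 5.073 · 0.7593·0.9466 / [1 − 0.8607]
    = 5.073 · 0.7188 / 0.1393
    = 26.18 m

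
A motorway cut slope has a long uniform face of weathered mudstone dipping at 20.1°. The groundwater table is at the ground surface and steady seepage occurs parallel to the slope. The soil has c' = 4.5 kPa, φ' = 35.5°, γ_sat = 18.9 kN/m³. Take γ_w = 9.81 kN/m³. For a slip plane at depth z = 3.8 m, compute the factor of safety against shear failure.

FS = 1.13

With seepage parallel to the slope and the water table at the surface, the effective normal stress on the slip plane uses the buoyant unit weight γ' = γ_sat − γ_w while the driving shear stress uses γ_sat:
FS = [c' + γ' z cos²β tanφ'] / [γ_sat z sinβ cosβ]
γ' = 18.9 − 9.81 = 9.09 kN/m³
Numerator = 4.5 + 9.09·3.8·cos²20.1°·tan35.5° = 4.5 + 9.09·3.8·0.8819·0.7133 = 26.229 kPa
Denominator = 18.9·3.8·sin20.1°·cos20.1° = 18.9·3.8·0.3437·0.9391 = 23.178 kPa
FS = 26.229 / 23.178 = 1.132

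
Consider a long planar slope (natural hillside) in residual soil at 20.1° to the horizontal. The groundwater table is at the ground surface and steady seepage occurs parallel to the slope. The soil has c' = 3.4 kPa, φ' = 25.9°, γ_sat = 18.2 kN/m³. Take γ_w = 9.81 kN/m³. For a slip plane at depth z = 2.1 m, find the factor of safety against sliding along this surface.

With seepage parallel to the slope and the water table at the surface, the effective normal stress on the slip plane uses the buoyant unit weight γ' = γ_sat − γ_w while the driving shear stress uses γ_sat:
FS = [c' + γ' z cos²β tanφ'] / [γ_sat z sinβ cosβ]
γ' = 18.2 − 9.81 = 8.39 kN/m³
Numerator = 3.4 + 8.39·2.1·cos²20.1°·tan25.9° = 3.4 + 8.39·2.1·0.8819·0.4856 = 10.945 kPa
Denominator = 18.2·2.1·sin20.1°·cos20.1° = 18.2·2.1·0.3437·0.9391 = 12.335 kPa
FS = 10.945 / 12.335 = 0.887

FS = 0.89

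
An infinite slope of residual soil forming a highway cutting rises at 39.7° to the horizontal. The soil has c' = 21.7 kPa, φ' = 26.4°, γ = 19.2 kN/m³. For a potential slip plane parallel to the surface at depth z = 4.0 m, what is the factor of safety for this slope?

FS = 1.17

For an infinite slope with a slip plane parallel to the surface (no pore pressure): FS = [c' + γz cos²β tanφ'] / [γz sinβ cosβ].
γz = 19.2·4.0 = 76.80 kN/m²
Numerator = 21.7 + 76.80·cos²39.7°·tan26.4° = 21.7 + 76.80·0.5920·0.4964 = 44.268 kPa
Denominator = 76.80·sin39.7°·cos39.7° = 76.80·0.6388·0.7694 = 37.745 kPa
FS = 44.268 / 37.745 = 1.173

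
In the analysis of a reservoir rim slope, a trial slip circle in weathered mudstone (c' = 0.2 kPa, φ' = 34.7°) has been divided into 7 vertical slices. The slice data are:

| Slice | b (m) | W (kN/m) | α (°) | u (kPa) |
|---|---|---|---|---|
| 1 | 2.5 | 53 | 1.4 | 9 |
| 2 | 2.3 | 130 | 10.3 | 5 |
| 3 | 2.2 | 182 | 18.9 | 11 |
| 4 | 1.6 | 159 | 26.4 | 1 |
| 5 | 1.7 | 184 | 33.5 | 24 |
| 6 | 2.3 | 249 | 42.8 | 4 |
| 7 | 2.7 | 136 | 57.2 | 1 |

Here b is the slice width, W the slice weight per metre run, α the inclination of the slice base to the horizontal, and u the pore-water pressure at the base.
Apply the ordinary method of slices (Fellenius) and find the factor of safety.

FS = 1.01

Ordinary method of slices: FS = Σ[c'·Δl_i + (W_i cosα_i − u_i·Δl_i)·tanφ'] / Σ W_i sinα_i, with Δl_i = b_i / cosα_i.
Slice 1: Δl = 2.5/cos1.4° = 2.501 m; N'_1 = 53·cos1.4° − 9·2.501 = 30.5; c'Δl = 0.50; W sinα = 1.3
Slice 2: Δl = 2.3/cos10.3° = 2.338 m; N'_2 = 130·cos10.3° − 5·2.338 = 116.2; c'Δl = 0.47; W sinα = 23.2
Slice 3: Δl = 2.2/cos18.9° = 2.325 m; N'_3 = 182·cos18.9° − 11·2.325 = 146.6; c'Δl = 0.47; W sinα = 59.0
Slice 4: Δl = 1.6/cos26.4° = 1.786 m; N'_4 = 159·cos26.4° − 1·1.786 = 140.6; c'Δl = 0.36; W sinα = 70.7
Slice 5: Δl = 1.7/cos33.5° = 2.039 m; N'_5 = 184·cos33.5° − 24·2.039 = 104.5; c'Δl = 0.41; W sinα = 101.6
Slice 6: Δl = 2.3/cos42.8° = 3.135 m; N'_6 = 249·cos42.8° − 4·3.135 = 170.2; c'Δl = 0.63; W sinα = 169.2
Slice 7: Δl = 2.7/cos57.2° = 4.984 m; N'_7 = 136·cos57.2° − 1·4.984 = 68.7; c'Δl = 1.00; W sinα = 114.3
Σc'Δl = 3.8 kN/m; ΣN' = 777.3 kN/m; ΣW sinα = 539.2 kN/m
Resisting = 3.8 + 777.3·tan34.7° = 3.8 + 538.2 = 542.0 kN/m
FS = 542.0 / 539.2 = 1.005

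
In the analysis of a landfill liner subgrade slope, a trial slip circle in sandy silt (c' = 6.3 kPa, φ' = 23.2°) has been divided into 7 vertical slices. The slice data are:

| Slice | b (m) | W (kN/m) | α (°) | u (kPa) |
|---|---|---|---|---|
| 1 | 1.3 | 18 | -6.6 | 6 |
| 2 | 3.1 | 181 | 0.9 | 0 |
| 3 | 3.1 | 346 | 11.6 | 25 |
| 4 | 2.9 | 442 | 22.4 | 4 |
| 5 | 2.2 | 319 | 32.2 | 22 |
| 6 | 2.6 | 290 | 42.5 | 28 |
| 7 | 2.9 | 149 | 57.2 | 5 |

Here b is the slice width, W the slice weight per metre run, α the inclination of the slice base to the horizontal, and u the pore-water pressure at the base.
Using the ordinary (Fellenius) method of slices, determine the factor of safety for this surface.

FS = 0.91

Ordinary method of slices: FS = Σ[c'·Δl_i + (W_i cosα_i − u_i·Δl_i)·tanφ'] / Σ W_i sinα_i, with Δl_i = b_i / cosα_i.
Slice 1: Δl = 1.3/cos(-6.6°) = 1.309 m; N'_1 = 18·cos(-6.6°) − 6·1.309 = 10.0; c'Δl = 8.24; W sinα = -2.1
Slice 2: Δl = 3.1/cos0.9° = 3.100 m; N'_2 = 181·cos0.9° − 0·3.100 = 181.0; c'Δl = 19.53; W sinα = 2.8
Slice 3: Δl = 3.1/cos11.6° = 3.165 m; N'_3 = 346·cos11.6° − 25·3.165 = 259.8; c'Δl = 19.94; W sinα = 69.6
Slice 4: Δl = 2.9/cos22.4° = 3.137 m; N'_4 = 442·cos22.4° − 4·3.137 = 396.1; c'Δl = 19.76; W sinα = 168.4
Slice 5: Δl = 2.2/cos32.2° = 2.600 m; N'_5 = 319·cos32.2° − 22·2.600 = 212.7; c'Δl = 16.38; W sinα = 170.0
Slice 6: Δl = 2.6/cos42.5° = 3.526 m; N'_6 = 290·cos42.5° − 28·3.526 = 115.1; c'Δl = 22.22; W sinα = 195.9
Slice 7: Δl = 2.9/cos57.2° = 5.353 m; N'_7 = 149·cos57.2° − 5·5.353 = 53.9; c'Δl = 33.73; W sinα = 125.2
Σc'Δl = 139.8 kN/m; ΣN' = 1228.7 kN/m; ΣW sinα = 729.9 kN/m
Resisting = 139.8 + 1228.7·tan23.2° = 139.8 + 526.6 = 666.4 kN/m
FS = 666.4 / 729.9 = 0.913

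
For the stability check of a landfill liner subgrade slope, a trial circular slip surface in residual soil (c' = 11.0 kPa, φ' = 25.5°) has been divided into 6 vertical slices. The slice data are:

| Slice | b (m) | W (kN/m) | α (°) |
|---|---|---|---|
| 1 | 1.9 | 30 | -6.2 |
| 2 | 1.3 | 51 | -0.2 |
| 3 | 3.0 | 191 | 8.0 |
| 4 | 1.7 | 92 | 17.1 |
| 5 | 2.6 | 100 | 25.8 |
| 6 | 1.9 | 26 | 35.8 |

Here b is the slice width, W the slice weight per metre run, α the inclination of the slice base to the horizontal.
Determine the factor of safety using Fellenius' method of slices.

FS = 3.39

Ordinary method of slices: FS = Σ[c'·Δl_i + (W_i cosα_i)·tanφ'] / Σ W_i sinα_i, with Δl_i = b_i / cosα_i.
Slice 1: Δl = 1.9/cos(-6.2°) = 1.911 m; N'_1 = 30·cos(-6.2°) = 29.8; c'Δl = 21.02; W sinα = -3.2
Slice 2: Δl = 1.3/cos(-0.2°) = 1.300 m; N'_2 = 51·cos(-0.2°) = 51.0; c'Δl = 14.30; W sinα = -0.2
Slice 3: Δl = 3.0/cos8.0° = 3.029 m; N'_3 = 191·cos8.0° = 189.1; c'Δl = 33.32; W sinα = 26.6
Slice 4: Δl = 1.7/cos17.1° = 1.779 m; N'_4 = 92·cos17.1° = 87.9; c'Δl = 19.56; W sinα = 27.1
Slice 5: Δl = 2.6/cos25.8° = 2.888 m; N'_5 = 100·cos25.8° = 90.0; c'Δl = 31.77; W sinα = 43.5
Slice 6: Δl = 1.9/cos35.8° = 2.343 m; N'_6 = 26·cos35.8° = 21.1; c'Δl = 25.77; W sinα = 15.2
Σc'Δl = 145.7 kN/m; ΣN' = 469.0 kN/m; ΣW sinα = 108.9 kN/m
Resisting = 145.7 + 469.0·tan25.5° = 145.7 + 223.7 = 369.5 kN/m
FS = 369.5 / 108.9 = 3.391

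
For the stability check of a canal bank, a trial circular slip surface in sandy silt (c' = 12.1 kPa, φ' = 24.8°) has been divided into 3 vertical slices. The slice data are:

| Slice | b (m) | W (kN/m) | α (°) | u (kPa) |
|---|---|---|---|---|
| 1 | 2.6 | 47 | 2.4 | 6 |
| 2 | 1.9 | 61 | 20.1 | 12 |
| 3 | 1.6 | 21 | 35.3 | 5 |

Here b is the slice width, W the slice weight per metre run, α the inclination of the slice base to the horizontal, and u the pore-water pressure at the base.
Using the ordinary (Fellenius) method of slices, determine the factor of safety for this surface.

Ordinary method of slices: FS = Σ[c'·Δl_i + (W_i cosα_i − u_i·Δl_i)·tanφ'] / Σ W_i sinα_i, with Δl_i = b_i / cosα_i.
Slice 1: Δl = 2.6/cos2.4° = 2.602 m; N'_1 = 47·cos2.4° − 6·2.602 = 31.3; c'Δl = 31.49; W sinα = 2.0
Slice 2: Δl = 1.9/cos20.1° = 2.023 m; N'_2 = 61·cos20.1° − 12·2.023 = 33.0; c'Δl = 24.48; W sinα = 21.0
Slice 3: Δl = 1.6/cos35.3° = 1.960 m; N'_3 = 21·cos35.3° − 5·1.960 = 7.3; c'Δl = 23.72; W sinα = 12.1
Σc'Δl = 79.7 kN/m; ΣN' = 71.7 kN/m; ΣW sinα = 35.1 kN/m
Resisting = 79.7 + 71.7·tan24.8° = 79.7 + 33.1 = 112.8 kN/m
FS = 112.8 / 35.1 = 3.217

FS = 3.22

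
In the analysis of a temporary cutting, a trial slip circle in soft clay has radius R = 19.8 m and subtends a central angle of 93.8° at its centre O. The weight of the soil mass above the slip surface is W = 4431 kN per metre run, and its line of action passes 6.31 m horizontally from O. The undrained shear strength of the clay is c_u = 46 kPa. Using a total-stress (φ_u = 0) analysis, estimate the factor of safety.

Taking moments about the centre O, the resisting moment is provided by the undrained shear strength acting along the arc:
Arc length L_a = R·θ = 19.8·(93.8°·π/180) = 19.8·1.6371 = 32.41 m
M_R = c_u·L_a·R = 46·32.41·19.8 = 29523.5 kN·m/m
M_D = W·d = 4431·6.31 = 27959.6 kN·m/m
FS = M_R / M_D = 29523.5 / 27959.6 = 1.056

FS = 1.06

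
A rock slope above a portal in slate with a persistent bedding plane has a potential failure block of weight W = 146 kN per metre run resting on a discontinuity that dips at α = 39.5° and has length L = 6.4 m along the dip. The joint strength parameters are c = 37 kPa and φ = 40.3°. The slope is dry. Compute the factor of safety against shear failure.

FS = 3.58

Resolving the block weight along and normal to the plane and applying the Mohr–Coulomb strength on the joint:
N' = W cosα = 146·cos39.5° = 112.7 kN/m
Driving force T = W sinα = 146·sin39.5° = 92.9 kN/m
Resisting force R = c·L + N'·tanφ = 37·6.4 + 112.7·tan40.3° = 236.8 + 95.5 = 332.3 kN/m
FS = R / T = 332.3 / 92.9 = 3.579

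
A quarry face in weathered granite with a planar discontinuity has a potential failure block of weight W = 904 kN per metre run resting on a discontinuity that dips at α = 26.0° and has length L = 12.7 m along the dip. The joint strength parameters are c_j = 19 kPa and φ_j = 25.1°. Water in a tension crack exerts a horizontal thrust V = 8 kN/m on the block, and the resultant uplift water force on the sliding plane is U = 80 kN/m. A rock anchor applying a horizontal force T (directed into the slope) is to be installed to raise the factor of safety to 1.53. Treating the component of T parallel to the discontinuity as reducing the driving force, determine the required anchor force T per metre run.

Resolving forces along and normal to the sliding plane, with the horizontal anchor force T adding T·sinα to the effective normal force and T·cosα acting up the plane against the driving force:
FS = [c_jL + (W cosα − U − V sinα + T sinα) tanφ_j] / [W sinα + V cosα − T cosα]
Without the anchor: N' = 729.0 kN/m, driving T_d = 403.5 kN/m, resisting R = 19·12.7 + 729.0·tan25.1° = 582.8 kN/m, FS = 1.44.
Setting FS = 1.53 and solving for T:
1.53·(403.5 − T cos26.0°) = 582.8 + T sin26.0°·tan25.1°
T·(sin26.0°·tan25.1° + 1.53·cos26.0°) = 1.53·403.5 − 582.8
T·(0.4384·0.4684 + 1.53·0.8988) = 617.3 − 582.8 = 34.5
T·1.5805 = 34.5
T = 21.8 kN/m

T = 22 kN/m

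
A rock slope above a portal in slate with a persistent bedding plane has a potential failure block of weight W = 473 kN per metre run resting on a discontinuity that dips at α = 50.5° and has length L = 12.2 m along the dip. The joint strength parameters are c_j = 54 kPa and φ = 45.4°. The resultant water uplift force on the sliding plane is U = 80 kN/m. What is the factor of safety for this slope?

FS = 2.42

Resolving the block weight along and normal to the plane and applying the Mohr–Coulomb strength on the joint:
N' = W cosα − U = 473·cos50.5° − 80 = 220.9 kN/m
Driving force T = W sinα = 473·sin50.5° = 365.0 kN/m
Resisting force R = c_j·L + N'·tanφ = 54·12.2 + 220.9·tan45.4° = 658.8 + 224.0 = 882.8 kN/m
FS = R / T = 882.8 / 365.0 = 2.419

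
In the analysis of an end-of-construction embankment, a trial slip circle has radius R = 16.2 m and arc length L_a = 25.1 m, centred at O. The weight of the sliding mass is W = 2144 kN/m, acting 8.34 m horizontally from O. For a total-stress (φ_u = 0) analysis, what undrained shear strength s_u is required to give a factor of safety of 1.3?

FS = s_u·L_a·R / (W·d), so s_u = FS·W·d / (L_a·R).
s_u = 1.3·2144·8.34 / (25.10·16.2) = 23245.2 / 406.62 = 57.17 kPa

s_u = 57.2 kPa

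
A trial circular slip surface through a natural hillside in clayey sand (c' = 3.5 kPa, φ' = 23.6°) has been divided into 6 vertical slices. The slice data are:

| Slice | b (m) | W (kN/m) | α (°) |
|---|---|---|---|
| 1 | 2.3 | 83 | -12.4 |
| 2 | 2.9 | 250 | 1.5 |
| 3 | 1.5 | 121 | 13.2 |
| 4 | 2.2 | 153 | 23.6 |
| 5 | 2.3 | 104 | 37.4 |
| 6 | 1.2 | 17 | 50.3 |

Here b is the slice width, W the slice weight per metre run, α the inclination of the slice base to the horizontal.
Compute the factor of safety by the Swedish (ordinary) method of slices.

Ordinary method of slices: FS = Σ[c'·Δl_i + (W_i cosα_i)·tanφ'] / Σ W_i sinα_i, with Δl_i = b_i / cosα_i.
Slice 1: Δl = 2.3/cos(-12.4°) = 2.355 m; N'_1 = 83·cos(-12.4°) = 81.1; c'Δl = 8.24; W sinα = -17.8
Slice 2: Δl = 2.9/cos1.5° = 2.901 m; N'_2 = 250·cos1.5° = 249.9; c'Δl = 10.15; W sinα = 6.5
Slice 3: Δl = 1.5/cos13.2° = 1.541 m; N'_3 = 121·cos13.2° = 117.8; c'Δl = 5.39; W sinα = 27.6
Slice 4: Δl = 2.2/cos23.6° = 2.401 m; N'_4 = 153·cos23.6° = 140.2; c'Δl = 8.40; W sinα = 61.3
Slice 5: Δl = 2.3/cos37.4° = 2.895 m; N'_5 = 104·cos37.4° = 82.6; c'Δl = 10.13; W sinα = 63.2
Slice 6: Δl = 1.2/cos50.3° = 1.879 m; N'_6 = 17·cos50.3° = 10.9; c'Δl = 6.58; W sinα = 13.1
Σc'Δl = 48.9 kN/m; ΣN' = 682.5 kN/m; ΣW sinα = 153.9 kN/m
Resisting = 48.9 + 682.5·tan23.6° = 48.9 + 298.2 = 347.1 kN/m
FS = 347.1 / 153.9 = 2.256

FS = 2.26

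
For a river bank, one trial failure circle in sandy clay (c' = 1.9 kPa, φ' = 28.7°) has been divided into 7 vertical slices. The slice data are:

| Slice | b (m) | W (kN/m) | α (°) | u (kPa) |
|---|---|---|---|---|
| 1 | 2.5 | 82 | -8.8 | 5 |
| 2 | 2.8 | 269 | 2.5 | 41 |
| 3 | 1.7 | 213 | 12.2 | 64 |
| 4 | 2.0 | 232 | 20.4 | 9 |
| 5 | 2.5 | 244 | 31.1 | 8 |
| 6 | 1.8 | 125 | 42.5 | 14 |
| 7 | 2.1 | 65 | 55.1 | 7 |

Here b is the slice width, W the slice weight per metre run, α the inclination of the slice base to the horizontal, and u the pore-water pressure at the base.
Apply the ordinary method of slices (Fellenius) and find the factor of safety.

FS = 1.18

Ordinary method of slices: FS = Σ[c'·Δl_i + (W_i cosα_i − u_i·Δl_i)·tanφ'] / Σ W_i sinα_i, with Δl_i = b_i / cosα_i.
Slice 1: Δl = 2.5/cos(-8.8°) = 2.530 m; N'_1 = 82·cos(-8.8°) − 5·2.530 = 68.4; c'Δl = 4.81; W sinα = -12.5
Slice 2: Δl = 2.8/cos2.5° = 2.803 m; N'_2 = 269·cos2.5° − 41·2.803 = 153.8; c'Δl = 5.33; W sinα = 11.7
Slice 3: Δl = 1.7/cos12.2° = 1.739 m; N'_3 = 213·cos12.2° − 64·1.739 = 96.9; c'Δl = 3.30; W sinα = 45.0
Slice 4: Δl = 2.0/cos20.4° = 2.134 m; N'_4 = 232·cos20.4° − 9·2.134 = 198.2; c'Δl = 4.05; W sinα = 80.9
Slice 5: Δl = 2.5/cos31.1° = 2.920 m; N'_5 = 244·cos31.1° − 8·2.920 = 185.6; c'Δl = 5.55; W sinα = 126.0
Slice 6: Δl = 1.8/cos42.5° = 2.441 m; N'_6 = 125·cos42.5° − 14·2.441 = 58.0; c'Δl = 4.64; W sinα = 84.4
Slice 7: Δl = 2.1/cos55.1° = 3.670 m; N'_7 = 65·cos55.1° − 7·3.670 = 11.5; c'Δl = 6.97; W sinα = 53.3
Σc'Δl = 34.7 kN/m; ΣN' = 772.4 kN/m; ΣW sinα = 388.9 kN/m
Resisting = 34.7 + 772.4·tan28.7° = 34.7 + 422.9 = 457.5 kN/m
FS = 457.5 / 388.9 = 1.177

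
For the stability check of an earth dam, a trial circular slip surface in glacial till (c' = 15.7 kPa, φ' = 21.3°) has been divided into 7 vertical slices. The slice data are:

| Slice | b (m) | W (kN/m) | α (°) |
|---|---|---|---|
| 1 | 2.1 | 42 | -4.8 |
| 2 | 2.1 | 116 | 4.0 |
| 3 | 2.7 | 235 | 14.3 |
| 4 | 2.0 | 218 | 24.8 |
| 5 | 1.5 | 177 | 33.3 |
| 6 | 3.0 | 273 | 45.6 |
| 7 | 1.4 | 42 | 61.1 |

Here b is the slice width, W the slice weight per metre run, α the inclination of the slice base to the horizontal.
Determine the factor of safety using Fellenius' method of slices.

Ordinary method of slices: FS = Σ[c'·Δl_i + (W_i cosα_i)·tanφ'] / Σ W_i sinα_i, with Δl_i = b_i / cosα_i.
Slice 1: Δl = 2.1/cos(-4.8°) = 2.107 m; N'_1 = 42·cos(-4.8°) = 41.9; c'Δl = 33.09; W sinα = -3.5
Slice 2: Δl = 2.1/cos4.0° = 2.105 m; N'_2 = 116·cos4.0° = 115.7; c'Δl = 33.05; W sinα = 8.1
Slice 3: Δl = 2.7/cos14.3° = 2.786 m; N'_3 = 235·cos14.3° = 227.7; c'Δl = 43.75; W sinα = 58.0
Slice 4: Δl = 2.0/cos24.8° = 2.203 m; N'_4 = 218·cos24.8° = 197.9; c'Δl = 34.59; W sinα = 91.4
Slice 5: Δl = 1.5/cos33.3° = 1.795 m; N'_5 = 177·cos33.3° = 147.9; c'Δl = 28.18; W sinα = 97.2
Slice 6: Δl = 3.0/cos45.6° = 4.288 m; N'_6 = 273·cos45.6° = 191.0; c'Δl = 67.32; W sinα = 195.1
Slice 7: Δl = 1.4/cos61.1° = 2.897 m; N'_7 = 42·cos61.1° = 20.3; c'Δl = 45.48; W sinα = 36.8
Σc'Δl = 285.4 kN/m; ΣN' = 942.4 kN/m; ΣW sinα = 483.1 kN/m
Resisting = 285.4 + 942.4·tan21.3° = 285.4 + 367.4 = 652.9 kN/m
FS = 652.9 / 483.1 = 1.352

FS = 1.35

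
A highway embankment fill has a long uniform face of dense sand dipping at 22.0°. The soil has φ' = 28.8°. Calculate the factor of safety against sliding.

For a dry cohesionless infinite slope the factor of safety is FS = tanφ' / tanβ.
FS = tan28.8° / tan22.0° = 0.5498 / 0.4040 = 1.361

FS = 1.36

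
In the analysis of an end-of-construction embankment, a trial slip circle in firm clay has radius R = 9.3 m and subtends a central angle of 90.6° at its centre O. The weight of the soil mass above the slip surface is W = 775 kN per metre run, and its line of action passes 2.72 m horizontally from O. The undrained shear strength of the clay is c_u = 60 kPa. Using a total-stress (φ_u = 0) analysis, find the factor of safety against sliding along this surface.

FS = 3.89

Taking moments about the centre O, the resisting moment is provided by the undrained shear strength acting along the arc:
Arc length L_a = R·θ = 9.3·(90.6°·π/180) = 9.3·1.5813 = 14.71 m
M_R = c_u·L_a·R = 60·14.71·9.3 = 8205.8 kN·m/m
M_D = W·d = 775·2.72 = 2108.0 kN·m/m
FS = M_R / M_D = 8205.8 / 2108.0 = 3.893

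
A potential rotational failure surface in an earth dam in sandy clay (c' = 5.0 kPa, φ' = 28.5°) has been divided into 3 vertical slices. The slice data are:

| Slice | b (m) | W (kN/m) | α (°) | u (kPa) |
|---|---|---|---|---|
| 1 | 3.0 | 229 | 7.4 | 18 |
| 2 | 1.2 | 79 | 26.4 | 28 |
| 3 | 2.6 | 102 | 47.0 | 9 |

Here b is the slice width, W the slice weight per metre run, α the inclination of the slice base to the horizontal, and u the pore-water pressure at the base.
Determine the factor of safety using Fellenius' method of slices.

FS = 1.23

Ordinary method of slices: FS = Σ[c'·Δl_i + (W_i cosα_i − u_i·Δl_i)·tanφ'] / Σ W_i sinα_i, with Δl_i = b_i / cosα_i.
Slice 1: Δl = 3.0/cos7.4° = 3.025 m; N'_1 = 229·cos7.4° − 18·3.025 = 172.6; c'Δl = 15.13; W sinα = 29.5
Slice 2: Δl = 1.2/cos26.4° = 1.340 m; N'_2 = 79·cos26.4° − 28·1.340 = 33.2; c'Δl = 6.70; W sinα = 35.1
Slice 3: Δl = 2.6/cos47.0° = 3.812 m; N'_3 = 102·cos47.0° − 9·3.812 = 35.3; c'Δl = 19.06; W sinα = 74.6
Σc'Δl = 40.9 kN/m; ΣN' = 241.1 kN/m; ΣW sinα = 139.2 kN/m
Resisting = 40.9 + 241.1·tan28.5° = 40.9 + 130.9 = 171.8 kN/m
FS = 171.8 / 139.2 = 1.234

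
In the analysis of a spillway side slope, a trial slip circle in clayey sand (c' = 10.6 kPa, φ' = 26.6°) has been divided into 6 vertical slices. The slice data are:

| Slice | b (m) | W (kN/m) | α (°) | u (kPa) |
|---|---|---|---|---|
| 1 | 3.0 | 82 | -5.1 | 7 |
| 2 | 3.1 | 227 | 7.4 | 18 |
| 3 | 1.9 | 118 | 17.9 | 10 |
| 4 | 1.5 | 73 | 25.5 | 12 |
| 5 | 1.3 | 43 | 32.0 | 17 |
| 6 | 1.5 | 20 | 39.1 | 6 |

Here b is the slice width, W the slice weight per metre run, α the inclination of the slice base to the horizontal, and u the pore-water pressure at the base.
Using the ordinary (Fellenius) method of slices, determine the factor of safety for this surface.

FS = 2.65

Ordinary method of slices: FS = Σ[c'·Δl_i + (W_i cosα_i − u_i·Δl_i)·tanφ'] / Σ W_i sinα_i, with Δl_i = b_i / cosα_i.
Slice 1: Δl = 3.0/cos(-5.1°) = 3.012 m; N'_1 = 82·cos(-5.1°) − 7·3.012 = 60.6; c'Δl = 31.93; W sinα = -7.3
Slice 2: Δl = 3.1/cos7.4° = 3.126 m; N'_2 = 227·cos7.4° − 18·3.126 = 168.8; c'Δl = 33.14; W sinα = 29.2
Slice 3: Δl = 1.9/cos17.9° = 1.997 m; N'_3 = 118·cos17.9° − 10·1.997 = 92.3; c'Δl = 21.16; W sinα = 36.3
Slice 4: Δl = 1.5/cos25.5° = 1.662 m; N'_4 = 73·cos25.5° − 12·1.662 = 45.9; c'Δl = 17.62; W sinα = 31.4
Slice 5: Δl = 1.3/cos32.0° = 1.533 m; N'_5 = 43·cos32.0° − 17·1.533 = 10.4; c'Δl = 16.25; W sinα = 22.8
Slice 6: Δl = 1.5/cos39.1° = 1.933 m; N'_6 = 20·cos39.1° − 6·1.933 = 3.9; c'Δl = 20.49; W sinα = 12.6
Σc'Δl = 140.6 kN/m; ΣN' = 382.0 kN/m; ΣW sinα = 125.0 kN/m
Resisting = 140.6 + 382.0·tan26.6° = 140.6 + 191.3 = 331.9 kN/m
FS = 331.9 / 125.0 = 2.654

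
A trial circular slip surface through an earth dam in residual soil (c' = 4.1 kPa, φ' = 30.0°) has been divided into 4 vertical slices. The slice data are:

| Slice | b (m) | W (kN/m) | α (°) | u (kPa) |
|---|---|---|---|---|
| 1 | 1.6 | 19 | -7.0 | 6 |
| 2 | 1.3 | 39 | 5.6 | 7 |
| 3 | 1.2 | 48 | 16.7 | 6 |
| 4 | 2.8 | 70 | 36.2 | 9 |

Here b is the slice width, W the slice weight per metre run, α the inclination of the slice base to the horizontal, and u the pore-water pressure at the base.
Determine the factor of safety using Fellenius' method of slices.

FS = 1.60

Ordinary method of slices: FS = Σ[c'·Δl_i + (W_i cosα_i − u_i·Δl_i)·tanφ'] / Σ W_i sinα_i, with Δl_i = b_i / cosα_i.
Slice 1: Δl = 1.6/cos(-7.0°) = 1.612 m; N'_1 = 19·cos(-7.0°) − 6·1.612 = 9.2; c'Δl = 6.61; W sinα = -2.3
Slice 2: Δl = 1.3/cos5.6° = 1.306 m; N'_2 = 39·cos5.6° − 7·1.306 = 29.7; c'Δl = 5.36; W sinα = 3.8
Slice 3: Δl = 1.2/cos16.7° = 1.253 m; N'_3 = 48·cos16.7° − 6·1.253 = 38.5; c'Δl = 5.14; W sinα = 13.8
Slice 4: Δl = 2.8/cos36.2° = 3.470 m; N'_4 = 70·cos36.2° − 9·3.470 = 25.3; c'Δl = 14.23; W sinα = 41.3
Σc'Δl = 31.3 kN/m; ΣN' = 102.6 kN/m; ΣW sinα = 56.6 kN/m
Resisting = 31.3 + 102.6·tan30.0° = 31.3 + 59.2 = 90.5 kN/m
FS = 90.5 / 56.6 = 1.599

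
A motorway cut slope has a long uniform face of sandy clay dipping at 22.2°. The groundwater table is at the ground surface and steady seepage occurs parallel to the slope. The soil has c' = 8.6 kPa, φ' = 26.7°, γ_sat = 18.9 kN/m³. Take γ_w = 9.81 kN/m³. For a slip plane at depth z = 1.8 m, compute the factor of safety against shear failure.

With seepage parallel to the slope and the water table at the surface, the effective normal stress on the slip plane uses the buoyant unit weight γ' = γ_sat − γ_w while the driving shear stress uses γ_sat:
FS = [c' + γ' z cos²β tanφ'] / [γ_sat z sinβ cosβ]
γ' = 18.9 − 9.81 = 9.09 kN/m³
Numerator = 8.6 + 9.09·1.8·cos²22.2°·tan26.7° = 8.6 + 9.09·1.8·0.8572·0.5029 = 15.654 kPa
Denominator = 18.9·1.8·sin22.2°·cos22.2° = 18.9·1.8·0.3778·0.9259 = 11.901 kPa
FS = 15.654 / 11.901 = 1.315

FS = 1.32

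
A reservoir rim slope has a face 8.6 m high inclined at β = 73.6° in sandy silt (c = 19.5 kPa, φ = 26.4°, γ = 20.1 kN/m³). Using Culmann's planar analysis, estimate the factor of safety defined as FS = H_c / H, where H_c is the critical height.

FS = 1.21

H_c = (4c/γ) · sinβ cosφ / [1 − cos(β − φ)]
    = (4·19.5/20.1) · sin73.6°·cos26.4° / [1 − cos47.2°]
    = 3.881 · 0.8593 / 0.3206 = 10.40 m
FS = H_c / H = 10.40 / 8.6 = 1.210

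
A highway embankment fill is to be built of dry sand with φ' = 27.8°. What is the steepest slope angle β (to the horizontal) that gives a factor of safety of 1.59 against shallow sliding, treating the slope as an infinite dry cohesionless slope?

β = 18.3°

For an infinite dry cohesionless slope FS = tanφ'/tanβ, so tanβ = tanφ' / FS.
tanβ = tan27.8° / 1.59 = 0.5272 / 1.59 = 0.3316
β = arctan(0.3316) = 18.35°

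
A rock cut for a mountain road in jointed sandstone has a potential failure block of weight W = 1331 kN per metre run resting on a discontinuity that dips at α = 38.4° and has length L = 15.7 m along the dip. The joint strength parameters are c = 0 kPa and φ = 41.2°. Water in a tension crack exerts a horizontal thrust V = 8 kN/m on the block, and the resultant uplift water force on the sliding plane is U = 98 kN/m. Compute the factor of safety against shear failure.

Resolving the block weight along and normal to the plane and applying the Mohr–Coulomb strength on the joint:
N' = W cosα − U − V sinα = 1331·cos38.4° − 98 − 8·sin38.4° = 940.1 kN/m
Driving force T = W sinα + V cosα = 1331·sin38.4° + 8·cos38.4° = 833.0 kN/m
Resisting force R = c·L + N'·tanφ = 0·15.7 + 940.1·tan41.2° = 0.0 + 823.0 = 823.0 kN/m
FS = R / T = 823.0 / 833.0 = 0.988

FS = 0.99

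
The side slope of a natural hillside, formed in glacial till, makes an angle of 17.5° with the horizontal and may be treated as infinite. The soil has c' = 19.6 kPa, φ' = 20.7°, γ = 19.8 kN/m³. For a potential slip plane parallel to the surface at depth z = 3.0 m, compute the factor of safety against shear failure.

FS = 2.35

For an infinite slope with a slip plane parallel to the surface (no pore pressure): FS = [c' + γz cos²β tanφ'] / [γz sinβ cosβ].
γz = 19.8·3.0 = 59.40 kN/m²
Numerator = 19.6 + 59.40·cos²17.5°·tan20.7° = 19.6 + 59.40·0.9096·0.3779 = 40.016 kPa
Denominator = 59.40·sin17.5°·cos17.5° = 59.40·0.3007·0.9537 = 17.035 kPa
FS = 40.016 / 17.035 = 2.349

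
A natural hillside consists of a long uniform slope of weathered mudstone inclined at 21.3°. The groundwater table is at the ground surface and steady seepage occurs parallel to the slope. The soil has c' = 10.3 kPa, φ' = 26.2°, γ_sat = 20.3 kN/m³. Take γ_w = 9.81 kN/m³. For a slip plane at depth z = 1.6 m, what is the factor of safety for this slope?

FS = 1.59

With seepage parallel to the slope and the water table at the surface, the effective normal stress on the slip plane uses the buoyant unit weight γ' = γ_sat − γ_w while the driving shear stress uses γ_sat:
FS = [c' + γ' z cos²β tanφ'] / [γ_sat z sinβ cosβ]
γ' = 20.3 − 9.81 = 10.49 kN/m³
Numerator = 10.3 + 10.49·1.6·cos²21.3°·tan26.2° = 10.3 + 10.49·1.6·0.8680·0.4921 = 17.469 kPa
Denominator = 20.3·1.6·sin21.3°·cos21.3° = 20.3·1.6·0.3633·0.9317 = 10.992 kPa
FS = 17.469 / 10.992 = 1.589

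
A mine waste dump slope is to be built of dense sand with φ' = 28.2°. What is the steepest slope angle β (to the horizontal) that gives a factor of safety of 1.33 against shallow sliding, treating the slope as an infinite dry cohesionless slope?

For an infinite dry cohesionless slope FS = tanφ'/tanβ, so tanβ = tanφ' / FS.
tanβ = tan28.2° / 1.33 = 0.5362 / 1.33 = 0.4032
β = arctan(0.4032) = 21.96°

β = 22.0°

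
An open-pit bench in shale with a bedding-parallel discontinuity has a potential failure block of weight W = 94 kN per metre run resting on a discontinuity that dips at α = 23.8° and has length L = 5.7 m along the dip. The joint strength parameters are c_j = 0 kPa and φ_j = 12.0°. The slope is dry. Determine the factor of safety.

FS = 0.48

Resolving the block weight along and normal to the plane and applying the Mohr–Coulomb strength on the joint:
N' = W cosα = 94·cos23.8° = 86.0 kN/m
Driving force T = W sinα = 94·sin23.8° = 37.9 kN/m
Resisting force R = c_j·L + N'·tanφ_j = 0·5.7 + 86.0·tan12.0° = 0.0 + 18.3 = 18.3 kN/m
FS = R / T = 18.3 / 37.9 = 0.482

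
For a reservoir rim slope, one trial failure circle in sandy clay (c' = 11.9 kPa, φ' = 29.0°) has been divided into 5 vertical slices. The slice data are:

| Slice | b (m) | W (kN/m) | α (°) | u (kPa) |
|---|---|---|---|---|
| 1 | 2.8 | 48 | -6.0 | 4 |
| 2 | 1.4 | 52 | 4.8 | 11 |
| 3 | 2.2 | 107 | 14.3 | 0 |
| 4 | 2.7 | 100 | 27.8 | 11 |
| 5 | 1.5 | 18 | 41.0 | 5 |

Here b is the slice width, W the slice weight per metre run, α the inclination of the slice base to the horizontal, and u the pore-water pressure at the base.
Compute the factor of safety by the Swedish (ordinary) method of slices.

Ordinary method of slices: FS = Σ[c'·Δl_i + (W_i cosα_i − u_i·Δl_i)·tanφ'] / Σ W_i sinα_i, with Δl_i = b_i / cosα_i.
Slice 1: Δl = 2.8/cos(-6.0°) = 2.815 m; N'_1 = 48·cos(-6.0°) − 4·2.815 = 36.5; c'Δl = 33.50; W sinα = -5.0
Slice 2: Δl = 1.4/cos4.8° = 1.405 m; N'_2 = 52·cos4.8° − 11·1.405 = 36.4; c'Δl = 16.72; W sinα = 4.4
Slice 3: Δl = 2.2/cos14.3° = 2.270 m; N'_3 = 107·cos14.3° − 0·2.270 = 103.7; c'Δl = 27.02; W sinα = 26.4
Slice 4: Δl = 2.7/cos27.8° = 3.052 m; N'_4 = 100·cos27.8° − 11·3.052 = 54.9; c'Δl = 36.32; W sinα = 46.6
Slice 5: Δl = 1.5/cos41.0° = 1.988 m; N'_5 = 18·cos41.0° − 5·1.988 = 3.6; c'Δl = 23.65; W sinα = 11.8
Σc'Δl = 137.2 kN/m; ΣN' = 235.1 kN/m; ΣW sinα = 84.2 kN/m
Resisting = 137.2 + 235.1·tan29.0° = 137.2 + 130.3 = 267.5 kN/m
FS = 267.5 / 84.2 = 3.177

FS = 3.18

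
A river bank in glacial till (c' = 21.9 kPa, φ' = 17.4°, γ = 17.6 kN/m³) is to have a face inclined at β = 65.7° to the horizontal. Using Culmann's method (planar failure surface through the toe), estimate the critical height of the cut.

H_c = 12.93 m

Culmann's analysis gives the critical failure plane at α_cr = (β + φ')/2 = (65.7 + 17.4)/2 = 41.5°, and the critical height
H_c = (4c'/γ) · sinβ cosφ' / [1 − cos(β − φ')]
    = (4·21.9/17.6) · sin65.7°·cos17.4° / [1 − cos(48.3°)]
    = 4.977 · 0.9114·0.9542 / [1 − 0.6652]
    = 4.977 · 0.8697 / 0.3348
    = 12.93 m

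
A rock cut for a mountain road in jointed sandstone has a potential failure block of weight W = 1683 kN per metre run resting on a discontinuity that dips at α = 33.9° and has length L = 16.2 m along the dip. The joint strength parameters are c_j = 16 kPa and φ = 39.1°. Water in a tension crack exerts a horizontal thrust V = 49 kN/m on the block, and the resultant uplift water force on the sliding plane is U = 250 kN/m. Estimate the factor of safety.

Resolving the block weight along and normal to the plane and applying the Mohr–Coulomb strength on the joint:
N' = W cosα − U − V sinα = 1683·cos33.9° − 250 − 49·sin33.9° = 1119.6 kN/m
Driving force T = W sinα + V cosα = 1683·sin33.9° + 49·cos33.9° = 979.4 kN/m
Resisting force R = c_j·L + N'·tanφ = 16·16.2 + 1119.6·tan39.1° = 259.2 + 909.9 = 1169.1 kN/m
FS = R / T = 1169.1 / 979.4 = 1.194

FS = 1.19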